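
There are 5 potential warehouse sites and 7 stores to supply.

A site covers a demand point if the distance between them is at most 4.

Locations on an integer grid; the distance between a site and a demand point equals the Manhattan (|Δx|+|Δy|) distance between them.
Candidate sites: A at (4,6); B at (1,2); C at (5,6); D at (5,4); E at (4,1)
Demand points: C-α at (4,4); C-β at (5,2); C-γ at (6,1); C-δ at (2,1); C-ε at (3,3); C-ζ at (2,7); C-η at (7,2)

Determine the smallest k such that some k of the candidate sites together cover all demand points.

2

Coverage sets (demand points within 4 of each site):
  A: {C-α, C-ε, C-ζ}
  B: {C-β, C-δ, C-ε}
  C: {C-α, C-β, C-ζ}
  D: {C-α, C-β, C-γ, C-ε, C-η}
  E: {C-α, C-β, C-γ, C-δ, C-ε, C-η}
No single site covers all 7 demand points.
But {A, E} covers everything, so the minimum is 2.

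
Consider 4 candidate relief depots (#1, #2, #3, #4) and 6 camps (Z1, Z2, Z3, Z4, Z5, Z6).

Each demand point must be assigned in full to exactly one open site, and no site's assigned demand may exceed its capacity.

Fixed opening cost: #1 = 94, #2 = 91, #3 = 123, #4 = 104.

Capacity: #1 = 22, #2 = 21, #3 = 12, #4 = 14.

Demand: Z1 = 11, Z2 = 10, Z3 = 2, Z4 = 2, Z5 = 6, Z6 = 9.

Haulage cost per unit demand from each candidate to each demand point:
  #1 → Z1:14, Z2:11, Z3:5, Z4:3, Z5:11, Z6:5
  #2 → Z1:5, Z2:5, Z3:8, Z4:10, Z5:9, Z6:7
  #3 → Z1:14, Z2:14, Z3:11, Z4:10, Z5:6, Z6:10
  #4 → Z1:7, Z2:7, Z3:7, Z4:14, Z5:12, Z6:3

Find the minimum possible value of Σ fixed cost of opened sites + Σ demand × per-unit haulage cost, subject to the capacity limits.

417

Open {#1, #2}; cheapest assignment that respects the capacities:
  #1 (cap 22, load 19): Z3, Z4, Z5, Z6 — cost 2×5 + 2×3 + 6×11 + 9×5 = 127
  #2 (cap 21, load 21): Z1, Z2 — cost 11×5 + 10×5 = 105
  Shipping 232, fixed 185 → total 417.
  Any other capacity-feasible assignment to {#1, #2} ships for at least 232.
Compare {#1, #2, #4}: its best feasible assignment gives total 503.
Compare {#1, #2, #3}: its best feasible assignment gives total 510.
Every other set of open sites that can feasibly serve all demand totals ≥ 503 even under its best assignment. Minimum: 417.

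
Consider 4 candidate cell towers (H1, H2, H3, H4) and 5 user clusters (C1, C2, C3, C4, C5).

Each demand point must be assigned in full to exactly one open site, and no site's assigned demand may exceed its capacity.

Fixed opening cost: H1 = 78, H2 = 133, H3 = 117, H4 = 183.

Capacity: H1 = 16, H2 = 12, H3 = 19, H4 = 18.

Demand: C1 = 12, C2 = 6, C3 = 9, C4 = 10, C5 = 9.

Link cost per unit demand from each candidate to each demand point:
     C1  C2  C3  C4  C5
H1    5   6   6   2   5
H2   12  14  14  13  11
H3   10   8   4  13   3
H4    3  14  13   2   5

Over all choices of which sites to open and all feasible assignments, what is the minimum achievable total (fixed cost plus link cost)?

Open {H1, H3, H4}; cheapest assignment that respects the capacities:
  H1 (cap 16, load 16): C2, C4 — cost 6×6 + 10×2 = 56
  H3 (cap 19, load 18): C3, C5 — cost 9×4 + 9×3 = 63
  H4 (cap 18, load 12): C1 — cost 12×3 = 36
  Shipping 155, fixed 378 → total 533.
  Any other capacity-feasible assignment to {H1, H3, H4} ships for at least 155.
Compare {H1, H2, H3}: its best feasible assignment gives total 591.
Compare {H1, H2, H3, H4}: its best feasible assignment gives total 666.
Every other set of open sites that can feasibly serve all demand totals ≥ 591 even under its best assignment. Minimum: 533.

533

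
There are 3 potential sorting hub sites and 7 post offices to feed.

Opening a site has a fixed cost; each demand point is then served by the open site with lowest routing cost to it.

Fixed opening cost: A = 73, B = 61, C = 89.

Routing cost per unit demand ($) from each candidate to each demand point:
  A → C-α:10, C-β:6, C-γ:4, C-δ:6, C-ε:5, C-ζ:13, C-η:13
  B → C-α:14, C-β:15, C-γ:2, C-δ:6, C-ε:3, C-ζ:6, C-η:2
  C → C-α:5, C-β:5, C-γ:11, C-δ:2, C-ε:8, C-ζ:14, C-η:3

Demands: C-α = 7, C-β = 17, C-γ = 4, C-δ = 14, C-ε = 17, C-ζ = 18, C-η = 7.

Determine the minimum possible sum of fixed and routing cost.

Open {B, C}: assign each demand point to its cheapest open site.
  C-α→C 7×5=35, C-β→C 17×5=85, C-γ→B 4×2=8, C-δ→C 14×2=28, C-ε→B 17×3=51, C-ζ→B 18×6=108, C-η→B 7×2=14
  routing cost 329, fixed 150 → total 479.
Compare {A, B, C}: routing cost 329 + fixed 223 = 552.
Compare {A, B}: routing cost 437 + fixed 134 = 571.
Compare {A, C}: routing cost 504 + fixed 162 = 666.
All other subsets cost ≥ 552. Minimum total cost: 479.

479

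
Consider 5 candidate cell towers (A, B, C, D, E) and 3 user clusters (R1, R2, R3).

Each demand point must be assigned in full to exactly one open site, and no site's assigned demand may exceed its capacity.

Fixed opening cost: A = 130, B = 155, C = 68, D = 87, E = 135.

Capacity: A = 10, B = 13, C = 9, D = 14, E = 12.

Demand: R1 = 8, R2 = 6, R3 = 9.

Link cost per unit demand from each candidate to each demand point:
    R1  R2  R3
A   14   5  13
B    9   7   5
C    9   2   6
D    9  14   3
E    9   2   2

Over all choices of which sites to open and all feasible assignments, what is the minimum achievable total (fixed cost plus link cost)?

Open {C, D}; cheapest assignment that respects the capacities:
  C (cap 9, load 9): R3 — cost 9×6 = 54
  D (cap 14, load 14): R1, R2 — cost 8×9 + 6×14 = 156
  Shipping 210, fixed 155 → total 365.
  Any other capacity-feasible assignment to {C, D} ships for at least 210.
Compare {C, D, E}: its best feasible assignment gives total 392.
Compare {D, E}: its best feasible assignment gives total 396.
Every other set of open sites that can feasibly serve all demand totals ≥ 392 even under its best assignment. Minimum: 365.

365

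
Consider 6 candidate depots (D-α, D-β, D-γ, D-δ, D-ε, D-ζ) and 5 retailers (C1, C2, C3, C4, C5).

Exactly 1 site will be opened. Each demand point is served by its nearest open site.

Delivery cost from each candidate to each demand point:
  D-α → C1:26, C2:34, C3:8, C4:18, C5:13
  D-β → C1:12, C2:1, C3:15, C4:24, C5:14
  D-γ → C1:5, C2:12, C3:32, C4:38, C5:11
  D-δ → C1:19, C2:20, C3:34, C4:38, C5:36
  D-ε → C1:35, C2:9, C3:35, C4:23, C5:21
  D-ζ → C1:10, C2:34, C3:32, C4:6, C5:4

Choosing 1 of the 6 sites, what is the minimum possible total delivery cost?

66

Open {D-β}.
  C1→D-β 12, C2→D-β 1, C3→D-β 15, C4→D-β 24, C5→D-β 14  ⇒ total 66.
Compare {D-ζ}: total 86.
Compare {D-γ}: total 98.
No size-1 selection does better; minimum is 66.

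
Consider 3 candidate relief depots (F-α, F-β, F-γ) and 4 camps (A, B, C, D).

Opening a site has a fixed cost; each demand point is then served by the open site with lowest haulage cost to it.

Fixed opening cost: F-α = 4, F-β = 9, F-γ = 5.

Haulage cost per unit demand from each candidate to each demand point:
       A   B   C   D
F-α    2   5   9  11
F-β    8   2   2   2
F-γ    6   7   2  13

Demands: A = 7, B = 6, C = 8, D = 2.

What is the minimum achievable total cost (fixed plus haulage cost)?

Open {F-α, F-β}: assign each demand point to its cheapest open site.
  A→F-α 7×2=14, B→F-β 6×2=12, C→F-β 8×2=16, D→F-β 2×2=4
  haulage cost 46, fixed 13 → total 59.
Compare {F-α, F-β, F-γ}: haulage cost 46 + fixed 18 = 64.
Compare {F-β, F-γ}: haulage cost 74 + fixed 14 = 88.
Compare {F-α, F-γ}: haulage cost 82 + fixed 9 = 91.
All other subsets cost ≥ 64. Minimum total cost: 59.

59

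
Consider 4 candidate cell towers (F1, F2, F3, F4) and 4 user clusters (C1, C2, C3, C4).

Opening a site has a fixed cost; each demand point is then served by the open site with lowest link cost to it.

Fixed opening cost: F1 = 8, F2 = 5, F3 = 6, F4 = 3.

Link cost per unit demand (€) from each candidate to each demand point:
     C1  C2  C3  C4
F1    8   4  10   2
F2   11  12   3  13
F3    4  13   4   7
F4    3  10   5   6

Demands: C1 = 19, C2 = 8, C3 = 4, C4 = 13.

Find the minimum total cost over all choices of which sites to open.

143

Open {F1, F2, F4}: assign each demand point to its cheapest open site.
  C1→F4 19×3=57, C2→F1 8×4=32, C3→F2 4×3=12, C4→F1 13×2=26
  link cost 127, fixed 16 → total 143.
Compare {F1, F4}: link cost 135 + fixed 11 = 146.
Compare {F1, F3, F4}: link cost 131 + fixed 17 = 148.
Compare {F1, F2, F3, F4}: link cost 127 + fixed 22 = 149.
All other subsets cost ≥ 146. Minimum total cost: 143.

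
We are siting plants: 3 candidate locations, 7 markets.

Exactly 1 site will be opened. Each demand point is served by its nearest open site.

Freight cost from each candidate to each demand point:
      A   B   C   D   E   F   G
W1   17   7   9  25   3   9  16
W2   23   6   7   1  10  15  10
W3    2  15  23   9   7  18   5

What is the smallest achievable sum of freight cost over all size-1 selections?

72

Open {W2}.
  A→W2 23, B→W2 6, C→W2 7, D→W2 1, E→W2 10, F→W2 15, G→W2 10  ⇒ total 72.
Compare {W3}: total 79.
Compare {W1}: total 86.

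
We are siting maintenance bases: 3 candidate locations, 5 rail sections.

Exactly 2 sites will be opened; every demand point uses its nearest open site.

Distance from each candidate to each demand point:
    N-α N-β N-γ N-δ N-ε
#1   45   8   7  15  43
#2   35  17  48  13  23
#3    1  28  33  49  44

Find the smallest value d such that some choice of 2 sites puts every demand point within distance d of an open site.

Open {#2, #3}.
  Farthest demand point is N-γ at distance 33 (to #3); all others are ≤ 33.
With {#1, #2} the worst case is 35.
With {#1, #3} the worst case is 43.
No size-2 selection achieves below 33.

33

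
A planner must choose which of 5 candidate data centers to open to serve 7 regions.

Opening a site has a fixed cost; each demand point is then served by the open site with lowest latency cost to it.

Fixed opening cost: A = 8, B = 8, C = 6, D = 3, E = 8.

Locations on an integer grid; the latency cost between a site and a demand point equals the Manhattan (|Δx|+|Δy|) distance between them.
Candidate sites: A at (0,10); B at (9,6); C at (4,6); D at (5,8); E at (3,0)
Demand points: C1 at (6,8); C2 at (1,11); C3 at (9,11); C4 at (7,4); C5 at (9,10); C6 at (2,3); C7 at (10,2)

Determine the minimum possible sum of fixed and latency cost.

Open {B, D}: assign each demand point to its cheapest open site.
  C1→D 1, C2→D 7, C3→B 5, C4→B 4, C5→B 4, C6→D 8, C7→B 5
  latency cost 34, fixed 11 → total 45.
Compare {A, B, D}: latency cost 29 + fixed 19 = 48.
Compare {B, C, D}: latency cost 31 + fixed 17 = 48.
Compare {D}: latency cost 46 + fixed 3 = 49.
All other subsets cost ≥ 48. Minimum total cost: 45.

45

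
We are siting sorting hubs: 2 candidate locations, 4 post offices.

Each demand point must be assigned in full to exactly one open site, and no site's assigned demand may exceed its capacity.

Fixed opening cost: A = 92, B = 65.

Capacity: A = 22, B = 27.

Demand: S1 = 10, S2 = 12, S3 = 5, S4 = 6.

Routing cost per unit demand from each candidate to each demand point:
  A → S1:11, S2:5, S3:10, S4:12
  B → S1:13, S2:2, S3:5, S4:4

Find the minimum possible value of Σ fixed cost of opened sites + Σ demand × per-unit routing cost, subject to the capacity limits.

Open {A, B}; cheapest assignment that respects the capacities:
  A (cap 22, load 10): S1 — cost 10×11 = 110
  B (cap 27, load 23): S2, S3, S4 — cost 12×2 + 5×5 + 6×4 = 73
  Shipping 183, fixed 157 → total 340.
  Any other capacity-feasible assignment to {A, B} ships for at least 183.
Total demand is 33 and no other set of sites has combined capacity ≥ 33, so {A, B} is the only feasible choice of open sites. Minimum: 340.

340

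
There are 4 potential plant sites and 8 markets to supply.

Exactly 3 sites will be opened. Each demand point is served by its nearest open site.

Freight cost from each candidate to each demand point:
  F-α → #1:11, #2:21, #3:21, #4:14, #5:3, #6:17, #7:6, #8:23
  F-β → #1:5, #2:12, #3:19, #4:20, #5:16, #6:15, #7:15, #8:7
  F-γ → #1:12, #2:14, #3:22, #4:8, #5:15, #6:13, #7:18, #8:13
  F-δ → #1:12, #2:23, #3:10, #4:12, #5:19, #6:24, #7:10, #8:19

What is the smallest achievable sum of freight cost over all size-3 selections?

Open {F-α, F-β, F-δ}.
  #1→F-β 5, #2→F-β 12, #3→F-δ 10, #4→F-δ 12, #5→F-α 3, #6→F-β 15, #7→F-α 6, #8→F-β 7  ⇒ total 70.
Compare {F-α, F-β, F-γ}: total 73.
Compare {F-α, F-γ, F-δ}: total 78.
No size-3 selection does better; minimum is 70.

70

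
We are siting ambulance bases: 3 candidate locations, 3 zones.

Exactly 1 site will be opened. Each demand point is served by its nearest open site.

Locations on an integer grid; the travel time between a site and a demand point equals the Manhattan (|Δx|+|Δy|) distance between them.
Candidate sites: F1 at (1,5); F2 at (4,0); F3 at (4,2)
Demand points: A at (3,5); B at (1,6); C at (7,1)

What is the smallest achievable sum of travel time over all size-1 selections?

Open {F1}.
  A→F1 2, B→F1 1, C→F1 10  ⇒ total 13.
Compare {F3}: total 15.
Compare {F2}: total 19.

13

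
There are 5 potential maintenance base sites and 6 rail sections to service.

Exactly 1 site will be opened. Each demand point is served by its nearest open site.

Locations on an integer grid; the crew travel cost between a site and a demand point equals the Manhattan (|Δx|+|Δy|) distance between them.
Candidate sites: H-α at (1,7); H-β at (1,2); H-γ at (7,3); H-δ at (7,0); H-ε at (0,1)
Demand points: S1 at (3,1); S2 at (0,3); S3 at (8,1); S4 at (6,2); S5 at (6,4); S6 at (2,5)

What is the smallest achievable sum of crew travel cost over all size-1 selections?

27

Open {H-γ}.
  S1→H-γ 6, S2→H-γ 7, S3→H-γ 3, S4→H-γ 2, S5→H-γ 2, S6→H-γ 7  ⇒ total 27.
Compare {H-β}: total 29.
Compare {H-δ}: total 35.
No size-1 selection does better; minimum is 27.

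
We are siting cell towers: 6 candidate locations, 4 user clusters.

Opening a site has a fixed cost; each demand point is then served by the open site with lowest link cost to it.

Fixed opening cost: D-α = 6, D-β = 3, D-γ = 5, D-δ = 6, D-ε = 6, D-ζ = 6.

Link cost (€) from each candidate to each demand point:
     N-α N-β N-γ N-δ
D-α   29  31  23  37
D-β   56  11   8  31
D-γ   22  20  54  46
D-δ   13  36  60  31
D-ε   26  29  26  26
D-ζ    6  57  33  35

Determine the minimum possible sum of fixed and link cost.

65

Open {D-β, D-ζ}: assign each demand point to its cheapest open site.
  N-α→D-ζ 6, N-β→D-β 11, N-γ→D-β 8, N-δ→D-β 31
  link cost 56, fixed 9 → total 65.
Compare {D-β, D-ε, D-ζ}: link cost 51 + fixed 15 = 66.
Compare {D-β, D-γ, D-ζ}: link cost 56 + fixed 14 = 70.
Compare {D-α, D-β, D-ζ}: link cost 56 + fixed 15 = 71.
All other subsets cost ≥ 66. Minimum total cost: 65.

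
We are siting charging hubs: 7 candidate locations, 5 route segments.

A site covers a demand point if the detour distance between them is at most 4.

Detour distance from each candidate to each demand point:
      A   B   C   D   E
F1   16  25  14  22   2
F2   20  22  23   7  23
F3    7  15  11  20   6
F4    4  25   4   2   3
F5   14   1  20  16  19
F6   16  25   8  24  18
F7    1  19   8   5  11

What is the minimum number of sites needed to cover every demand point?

2

Coverage sets (demand points within 4 of each site):
  F1: {E}
  F2: {}
  F3: {}
  F4: {A, C, D, E}
  F5: {B}
  F6: {}
  F7: {A}
No single site covers all 5 demand points.
But {F4, F5} covers everything, so the minimum is 2.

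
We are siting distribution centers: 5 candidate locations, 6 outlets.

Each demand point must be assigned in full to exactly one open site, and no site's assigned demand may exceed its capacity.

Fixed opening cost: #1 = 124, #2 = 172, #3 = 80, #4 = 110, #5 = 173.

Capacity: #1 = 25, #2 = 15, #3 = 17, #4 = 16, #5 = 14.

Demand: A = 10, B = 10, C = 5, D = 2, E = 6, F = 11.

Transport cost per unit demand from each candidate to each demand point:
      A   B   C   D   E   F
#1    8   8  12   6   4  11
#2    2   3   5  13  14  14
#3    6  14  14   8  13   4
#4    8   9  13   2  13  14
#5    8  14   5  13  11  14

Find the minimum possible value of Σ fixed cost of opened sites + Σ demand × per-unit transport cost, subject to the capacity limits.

Open {#1, #2, #3}; cheapest assignment that respects the capacities:
  #1 (cap 25, load 18): B, D, E — cost 10×8 + 2×6 + 6×4 = 116
  #2 (cap 15, load 15): A, C — cost 10×2 + 5×5 = 45
  #3 (cap 17, load 11): F — cost 11×4 = 44
  Shipping 205, fixed 376 → total 581.
  Any other capacity-feasible assignment to {#1, #2, #3} ships for at least 205.
Compare {#1, #3, #4}: its best feasible assignment gives total 606.
Compare {#2, #3, #4}: its best feasible assignment gives total 623.
Every other set of open sites that can feasibly serve all demand totals ≥ 606 even under its best assignment. Minimum: 581.

581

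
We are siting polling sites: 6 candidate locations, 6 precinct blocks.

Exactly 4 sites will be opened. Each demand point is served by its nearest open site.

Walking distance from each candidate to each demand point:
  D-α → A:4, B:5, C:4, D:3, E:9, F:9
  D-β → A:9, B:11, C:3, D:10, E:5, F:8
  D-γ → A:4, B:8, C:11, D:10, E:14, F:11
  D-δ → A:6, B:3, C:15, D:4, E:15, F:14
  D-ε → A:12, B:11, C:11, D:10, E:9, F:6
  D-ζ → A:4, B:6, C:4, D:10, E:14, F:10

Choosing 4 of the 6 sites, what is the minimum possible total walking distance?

24

Open {D-α, D-β, D-δ, D-ε}.
  A→D-α 4, B→D-δ 3, C→D-β 3, D→D-α 3, E→D-β 5, F→D-ε 6  ⇒ total 24.
Compare {D-β, D-γ, D-δ, D-ε}: total 25.
Compare {D-β, D-δ, D-ε, D-ζ}: total 25.
No size-4 selection does better; minimum is 24.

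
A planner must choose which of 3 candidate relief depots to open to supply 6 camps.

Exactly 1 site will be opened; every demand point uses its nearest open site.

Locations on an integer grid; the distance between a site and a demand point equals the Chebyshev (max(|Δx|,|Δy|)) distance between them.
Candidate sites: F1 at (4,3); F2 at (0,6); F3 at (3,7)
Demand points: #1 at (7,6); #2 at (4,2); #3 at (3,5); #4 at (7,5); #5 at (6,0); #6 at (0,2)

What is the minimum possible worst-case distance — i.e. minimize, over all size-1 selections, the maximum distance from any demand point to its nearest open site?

4

Open {F1}.
  Farthest demand point is #6 at distance 4 (to F1); all others are ≤ 4.
With {F2} the worst case is 7.
With {F3} the worst case is 7.
No size-1 selection achieves below 4.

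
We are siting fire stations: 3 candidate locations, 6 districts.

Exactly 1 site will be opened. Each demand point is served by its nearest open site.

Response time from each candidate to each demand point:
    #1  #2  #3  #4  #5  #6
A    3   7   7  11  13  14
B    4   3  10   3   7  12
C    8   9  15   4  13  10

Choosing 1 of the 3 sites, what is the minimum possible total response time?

39

Open {B}.
  #1→B 4, #2→B 3, #3→B 10, #4→B 3, #5→B 7, #6→B 12  ⇒ total 39.
Compare {A}: total 55.
Compare {C}: total 59.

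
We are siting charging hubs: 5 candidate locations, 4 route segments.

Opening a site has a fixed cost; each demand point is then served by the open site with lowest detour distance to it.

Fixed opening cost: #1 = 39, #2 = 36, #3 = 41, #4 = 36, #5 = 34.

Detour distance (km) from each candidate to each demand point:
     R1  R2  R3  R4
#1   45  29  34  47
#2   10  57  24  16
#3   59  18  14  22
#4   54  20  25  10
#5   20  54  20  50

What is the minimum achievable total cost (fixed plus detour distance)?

Open {#2, #3}: assign each demand point to its cheapest open site.
  R1→#2 10, R2→#3 18, R3→#3 14, R4→#2 16
  detour distance 58, fixed 77 → total 135.
Compare {#2, #4}: detour distance 64 + fixed 72 = 136.
Compare {#4, #5}: detour distance 70 + fixed 70 = 140.
Compare {#2}: detour distance 107 + fixed 36 = 143.
All other subsets cost ≥ 136. Minimum total cost: 135.

135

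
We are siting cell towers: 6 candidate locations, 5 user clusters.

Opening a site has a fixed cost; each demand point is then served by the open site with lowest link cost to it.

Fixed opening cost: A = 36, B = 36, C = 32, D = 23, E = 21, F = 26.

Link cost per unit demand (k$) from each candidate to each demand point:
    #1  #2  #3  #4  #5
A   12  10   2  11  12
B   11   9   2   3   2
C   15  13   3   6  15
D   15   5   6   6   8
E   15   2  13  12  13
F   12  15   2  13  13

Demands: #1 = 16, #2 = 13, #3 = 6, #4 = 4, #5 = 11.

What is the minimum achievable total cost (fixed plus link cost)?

305

Open {B, E}: assign each demand point to its cheapest open site.
  #1→B 16×11=176, #2→E 13×2=26, #3→B 6×2=12, #4→B 4×3=12, #5→B 11×2=22
  link cost 248, fixed 57 → total 305.
Compare {B, D, E}: link cost 248 + fixed 80 = 328.
Compare {B, E, F}: link cost 248 + fixed 83 = 331.
Compare {B, C, E}: link cost 248 + fixed 89 = 337.
All other subsets cost ≥ 328. Minimum total cost: 305.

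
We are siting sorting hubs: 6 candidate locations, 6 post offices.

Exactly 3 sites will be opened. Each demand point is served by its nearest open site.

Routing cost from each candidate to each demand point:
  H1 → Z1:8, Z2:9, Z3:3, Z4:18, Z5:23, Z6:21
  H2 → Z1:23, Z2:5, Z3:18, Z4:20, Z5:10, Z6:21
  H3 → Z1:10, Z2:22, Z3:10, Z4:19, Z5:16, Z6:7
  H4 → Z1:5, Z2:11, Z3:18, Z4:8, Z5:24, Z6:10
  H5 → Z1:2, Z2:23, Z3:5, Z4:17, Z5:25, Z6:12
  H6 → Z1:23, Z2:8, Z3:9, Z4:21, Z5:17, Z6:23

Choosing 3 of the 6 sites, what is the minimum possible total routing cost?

40

Open {H2, H4, H5}.
  Z1→H5 2, Z2→H2 5, Z3→H5 5, Z4→H4 8, Z5→H2 10, Z6→H4 10  ⇒ total 40.
Compare {H1, H2, H4}: total 41.
Compare {H2, H3, H4}: total 45.
No size-3 selection does better; minimum is 40.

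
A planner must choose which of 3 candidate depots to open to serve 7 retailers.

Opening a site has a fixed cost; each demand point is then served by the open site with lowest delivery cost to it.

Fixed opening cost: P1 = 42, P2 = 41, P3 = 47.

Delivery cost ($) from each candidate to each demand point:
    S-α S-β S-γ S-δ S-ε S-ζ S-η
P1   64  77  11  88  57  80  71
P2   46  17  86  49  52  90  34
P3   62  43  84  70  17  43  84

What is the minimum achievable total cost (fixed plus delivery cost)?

Open {P1, P2, P3}: assign each demand point to its cheapest open site.
  S-α→P2 46, S-β→P2 17, S-γ→P1 11, S-δ→P2 49, S-ε→P3 17, S-ζ→P3 43, S-η→P2 34
  delivery cost 217, fixed 130 → total 347.
Compare {P1, P2}: delivery cost 289 + fixed 83 = 372.
Compare {P2, P3}: delivery cost 290 + fixed 88 = 378.
Compare {P1, P3}: delivery cost 317 + fixed 89 = 406.
All other subsets cost ≥ 372. Minimum total cost: 347.

347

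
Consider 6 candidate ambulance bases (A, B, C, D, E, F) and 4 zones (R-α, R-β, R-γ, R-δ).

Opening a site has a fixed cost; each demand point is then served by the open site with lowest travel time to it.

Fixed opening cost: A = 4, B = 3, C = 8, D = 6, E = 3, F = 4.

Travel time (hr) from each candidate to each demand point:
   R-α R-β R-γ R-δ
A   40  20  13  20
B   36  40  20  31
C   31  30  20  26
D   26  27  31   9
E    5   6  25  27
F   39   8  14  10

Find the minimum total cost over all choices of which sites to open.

42

Open {E, F}: assign each demand point to its cheapest open site.
  R-α→E 5, R-β→E 6, R-γ→F 14, R-δ→F 10
  travel time 35, fixed 7 → total 42.
Compare {A, E, F}: travel time 34 + fixed 11 = 45.
Compare {B, E, F}: travel time 35 + fixed 10 = 45.
Compare {A, D, E}: travel time 33 + fixed 13 = 46.
All other subsets cost ≥ 45. Minimum total cost: 42.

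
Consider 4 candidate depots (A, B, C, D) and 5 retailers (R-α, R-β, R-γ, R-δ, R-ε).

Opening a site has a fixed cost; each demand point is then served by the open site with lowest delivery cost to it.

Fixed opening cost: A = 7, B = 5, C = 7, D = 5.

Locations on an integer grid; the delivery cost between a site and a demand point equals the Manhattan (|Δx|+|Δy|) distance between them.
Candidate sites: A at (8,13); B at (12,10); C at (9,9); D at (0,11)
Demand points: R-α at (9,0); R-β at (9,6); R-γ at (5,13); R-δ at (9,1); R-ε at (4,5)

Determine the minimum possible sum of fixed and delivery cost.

44

Open {C}: assign each demand point to its cheapest open site.
  R-α→C 9, R-β→C 3, R-γ→C 8, R-δ→C 8, R-ε→C 9
  delivery cost 37, fixed 7 → total 44.
Compare {A, C}: delivery cost 32 + fixed 14 = 46.
Compare {C, D}: delivery cost 36 + fixed 12 = 48.
Compare {B, C}: delivery cost 37 + fixed 12 = 49.
All other subsets cost ≥ 46. Minimum total cost: 44.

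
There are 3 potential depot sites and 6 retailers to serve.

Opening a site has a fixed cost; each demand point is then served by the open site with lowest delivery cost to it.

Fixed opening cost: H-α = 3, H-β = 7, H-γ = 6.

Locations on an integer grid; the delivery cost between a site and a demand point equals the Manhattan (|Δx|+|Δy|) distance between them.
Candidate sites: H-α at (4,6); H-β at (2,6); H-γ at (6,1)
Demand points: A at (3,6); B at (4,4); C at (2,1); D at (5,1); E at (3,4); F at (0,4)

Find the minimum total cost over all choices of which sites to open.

Open {H-α, H-γ}: assign each demand point to its cheapest open site.
  A→H-α 1, B→H-α 2, C→H-γ 4, D→H-γ 1, E→H-α 3, F→H-α 6
  delivery cost 17, fixed 9 → total 26.
Compare {H-α}: delivery cost 25 + fixed 3 = 28.
Compare {H-β, H-γ}: delivery cost 17 + fixed 13 = 30.
Compare {H-α, H-β}: delivery cost 21 + fixed 10 = 31.
All other subsets cost ≥ 28. Minimum total cost: 26.

26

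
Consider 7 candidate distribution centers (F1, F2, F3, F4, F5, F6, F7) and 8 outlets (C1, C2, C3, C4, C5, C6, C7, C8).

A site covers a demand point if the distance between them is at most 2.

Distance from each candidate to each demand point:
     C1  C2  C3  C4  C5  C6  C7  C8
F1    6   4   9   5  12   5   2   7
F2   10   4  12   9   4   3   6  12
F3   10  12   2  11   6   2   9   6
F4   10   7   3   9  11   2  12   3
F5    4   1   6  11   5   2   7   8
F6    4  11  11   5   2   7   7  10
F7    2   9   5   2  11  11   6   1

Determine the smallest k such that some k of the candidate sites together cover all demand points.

Coverage sets (demand points within 2 of each site):
  F1: {C7}
  F2: {}
  F3: {C3, C6}
  F4: {C6}
  F5: {C2, C6}
  F6: {C5}
  F7: {C1, C4, C8}
No 4 sites suffice: every size-4 union leaves at least one demand point uncovered.
But {F1, F3, F5, F6, F7} covers everything, so the minimum is 5.

5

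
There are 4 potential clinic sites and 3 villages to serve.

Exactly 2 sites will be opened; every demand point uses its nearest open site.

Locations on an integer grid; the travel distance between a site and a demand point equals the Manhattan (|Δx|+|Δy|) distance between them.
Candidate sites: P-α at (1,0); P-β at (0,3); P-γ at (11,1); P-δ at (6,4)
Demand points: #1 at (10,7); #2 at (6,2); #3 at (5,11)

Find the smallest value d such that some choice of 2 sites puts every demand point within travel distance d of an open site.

Open {P-α, P-δ}.
  Farthest demand point is #3 at travel distance 8 (to P-δ); all others are ≤ 8.
With {P-β, P-δ} the worst case is 8.
With {P-γ, P-δ} the worst case is 8.
No size-2 selection achieves below 8.

8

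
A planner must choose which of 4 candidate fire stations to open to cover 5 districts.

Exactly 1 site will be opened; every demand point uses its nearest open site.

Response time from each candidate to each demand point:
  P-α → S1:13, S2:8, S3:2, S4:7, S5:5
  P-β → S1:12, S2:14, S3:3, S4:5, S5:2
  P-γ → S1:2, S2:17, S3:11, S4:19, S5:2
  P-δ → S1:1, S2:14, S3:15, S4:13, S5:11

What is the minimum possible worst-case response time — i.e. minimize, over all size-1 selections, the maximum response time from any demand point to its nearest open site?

13

Open {P-α}.
  Farthest demand point is S1 at response time 13 (to P-α); all others are ≤ 13.
With {P-β} the worst case is 14.
With {P-δ} the worst case is 15.
No size-1 selection achieves below 13.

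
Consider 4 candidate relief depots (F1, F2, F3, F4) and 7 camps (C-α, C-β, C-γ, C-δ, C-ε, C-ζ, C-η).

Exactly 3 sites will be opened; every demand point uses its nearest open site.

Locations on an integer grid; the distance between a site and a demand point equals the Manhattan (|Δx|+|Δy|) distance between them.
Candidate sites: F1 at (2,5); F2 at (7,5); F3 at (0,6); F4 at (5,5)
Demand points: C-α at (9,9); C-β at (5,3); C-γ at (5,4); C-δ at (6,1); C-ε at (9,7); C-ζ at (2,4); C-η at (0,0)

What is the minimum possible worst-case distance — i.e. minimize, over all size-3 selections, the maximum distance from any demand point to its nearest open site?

6

Open {F1, F2, F3}.
  Farthest demand point is C-α at distance 6 (to F2); all others are ≤ 6.
With {F2, F3, F4} the worst case is 6.
With {F1, F2, F4} the worst case is 7.
No size-3 selection achieves below 6.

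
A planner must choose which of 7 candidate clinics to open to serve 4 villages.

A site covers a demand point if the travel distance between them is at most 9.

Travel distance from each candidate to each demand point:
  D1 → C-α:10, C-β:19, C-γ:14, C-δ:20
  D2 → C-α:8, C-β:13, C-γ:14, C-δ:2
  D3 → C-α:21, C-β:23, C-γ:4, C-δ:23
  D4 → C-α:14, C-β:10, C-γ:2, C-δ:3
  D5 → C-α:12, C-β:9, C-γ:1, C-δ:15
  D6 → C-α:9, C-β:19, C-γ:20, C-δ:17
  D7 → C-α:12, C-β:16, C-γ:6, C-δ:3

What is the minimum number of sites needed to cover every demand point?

Coverage sets (demand points within 9 of each site):
  D1: {}
  D2: {C-α, C-δ}
  D3: {C-γ}
  D4: {C-γ, C-δ}
  D5: {C-β, C-γ}
  D6: {C-α}
  D7: {C-γ, C-δ}
No single site covers all 4 demand points.
But {D2, D5} covers everything, so the minimum is 2.

2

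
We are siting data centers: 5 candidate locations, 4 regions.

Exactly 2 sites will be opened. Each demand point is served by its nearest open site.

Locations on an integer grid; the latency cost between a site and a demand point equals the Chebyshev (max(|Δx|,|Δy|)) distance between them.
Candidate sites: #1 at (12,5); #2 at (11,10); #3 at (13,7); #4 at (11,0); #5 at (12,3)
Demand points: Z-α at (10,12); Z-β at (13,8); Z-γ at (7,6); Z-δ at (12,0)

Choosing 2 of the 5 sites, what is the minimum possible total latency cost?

Open {#2, #4}.
  Z-α→#2 2, Z-β→#2 2, Z-γ→#2 4, Z-δ→#4 1  ⇒ total 9.
Compare {#2, #5}: total 11.
Compare {#1, #2}: total 13.
No size-2 selection does better; minimum is 9.

9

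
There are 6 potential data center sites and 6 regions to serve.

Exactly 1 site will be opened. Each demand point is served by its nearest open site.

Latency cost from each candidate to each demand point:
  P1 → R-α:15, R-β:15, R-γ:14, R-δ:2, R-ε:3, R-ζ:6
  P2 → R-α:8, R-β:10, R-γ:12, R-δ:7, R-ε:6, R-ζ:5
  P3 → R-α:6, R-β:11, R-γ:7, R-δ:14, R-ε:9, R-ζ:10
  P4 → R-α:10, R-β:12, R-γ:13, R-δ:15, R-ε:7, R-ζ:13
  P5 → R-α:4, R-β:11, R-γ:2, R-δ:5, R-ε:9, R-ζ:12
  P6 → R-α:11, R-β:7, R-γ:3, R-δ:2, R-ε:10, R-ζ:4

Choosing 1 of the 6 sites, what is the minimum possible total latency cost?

Open {P6}.
  R-α→P6 11, R-β→P6 7, R-γ→P6 3, R-δ→P6 2, R-ε→P6 10, R-ζ→P6 4  ⇒ total 37.
Compare {P5}: total 43.
Compare {P2}: total 48.
No size-1 selection does better; minimum is 37.

37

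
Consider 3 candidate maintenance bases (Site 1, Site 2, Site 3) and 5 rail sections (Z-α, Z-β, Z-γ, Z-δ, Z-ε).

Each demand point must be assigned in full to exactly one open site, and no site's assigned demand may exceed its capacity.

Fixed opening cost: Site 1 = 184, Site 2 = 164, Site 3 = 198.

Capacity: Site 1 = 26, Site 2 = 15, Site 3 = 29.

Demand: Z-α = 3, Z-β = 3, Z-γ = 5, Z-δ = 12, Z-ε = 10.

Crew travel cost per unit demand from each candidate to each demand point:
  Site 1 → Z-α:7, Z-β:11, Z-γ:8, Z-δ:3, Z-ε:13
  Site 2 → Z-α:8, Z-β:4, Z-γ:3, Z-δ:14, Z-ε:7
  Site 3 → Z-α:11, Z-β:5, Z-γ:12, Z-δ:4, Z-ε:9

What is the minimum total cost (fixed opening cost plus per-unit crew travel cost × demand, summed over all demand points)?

Open {Site 1, Site 2}; cheapest assignment that respects the capacities:
  Site 1 (cap 26, load 18): Z-α, Z-β, Z-δ — cost 3×7 + 3×11 + 12×3 = 90
  Site 2 (cap 15, load 15): Z-γ, Z-ε — cost 5×3 + 10×7 = 85
  Shipping 175, fixed 348 → total 523.
  Any other capacity-feasible assignment to {Site 1, Site 2} ships for at least 175.
Compare {Site 2, Site 3}: its best feasible assignment gives total 543.
Compare {Site 1, Site 3}: its best feasible assignment gives total 584.
Every other set of open sites that can feasibly serve all demand totals ≥ 543 even under its best assignment. Minimum: 523.

523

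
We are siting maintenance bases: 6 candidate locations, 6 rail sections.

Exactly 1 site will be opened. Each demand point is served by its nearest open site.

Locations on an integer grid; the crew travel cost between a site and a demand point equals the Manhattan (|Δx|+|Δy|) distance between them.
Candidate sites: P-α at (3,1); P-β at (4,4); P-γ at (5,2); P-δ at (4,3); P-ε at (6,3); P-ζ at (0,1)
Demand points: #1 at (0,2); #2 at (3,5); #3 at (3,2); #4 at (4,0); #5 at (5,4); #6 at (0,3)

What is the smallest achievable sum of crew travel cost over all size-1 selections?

19

Open {P-δ}.
  #1→P-δ 5, #2→P-δ 3, #3→P-δ 2, #4→P-δ 3, #5→P-δ 2, #6→P-δ 4  ⇒ total 19.
Compare {P-α}: total 21.
Compare {P-β}: total 21.
No size-1 selection does better; minimum is 19.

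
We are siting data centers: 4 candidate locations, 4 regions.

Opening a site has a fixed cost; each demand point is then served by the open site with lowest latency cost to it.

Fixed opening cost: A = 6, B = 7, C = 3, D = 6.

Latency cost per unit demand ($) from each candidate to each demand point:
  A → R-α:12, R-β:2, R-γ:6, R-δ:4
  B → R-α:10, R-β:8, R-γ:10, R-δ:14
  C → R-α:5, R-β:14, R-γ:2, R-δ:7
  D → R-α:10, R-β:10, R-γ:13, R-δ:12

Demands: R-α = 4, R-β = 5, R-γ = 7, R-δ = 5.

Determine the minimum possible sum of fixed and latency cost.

73

Open {A, C}: assign each demand point to its cheapest open site.
  R-α→C 4×5=20, R-β→A 5×2=10, R-γ→C 7×2=14, R-δ→A 5×4=20
  latency cost 64, fixed 9 → total 73.
Compare {A, C, D}: latency cost 64 + fixed 15 = 79.
Compare {A, B, C}: latency cost 64 + fixed 16 = 80.
Compare {A, B, C, D}: latency cost 64 + fixed 22 = 86.
All other subsets cost ≥ 79. Minimum total cost: 73.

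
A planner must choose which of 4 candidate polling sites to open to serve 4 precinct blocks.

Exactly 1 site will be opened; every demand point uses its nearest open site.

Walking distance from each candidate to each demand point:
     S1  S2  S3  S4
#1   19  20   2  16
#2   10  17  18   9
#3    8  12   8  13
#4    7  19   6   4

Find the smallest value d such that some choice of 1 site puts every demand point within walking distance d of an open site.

13

Open {#3}.
  Farthest demand point is S4 at walking distance 13 (to #3); all others are ≤ 13.
With {#2} the worst case is 18.
With {#4} the worst case is 19.
No size-1 selection achieves below 13.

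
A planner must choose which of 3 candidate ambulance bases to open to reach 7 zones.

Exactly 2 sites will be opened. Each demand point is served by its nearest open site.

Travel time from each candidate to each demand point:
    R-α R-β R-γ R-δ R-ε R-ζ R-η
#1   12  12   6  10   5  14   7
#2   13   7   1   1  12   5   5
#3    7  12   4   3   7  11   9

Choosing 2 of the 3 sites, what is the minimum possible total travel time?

Open {#2, #3}.
  R-α→#3 7, R-β→#2 7, R-γ→#2 1, R-δ→#2 1, R-ε→#3 7, R-ζ→#2 5, R-η→#2 5  ⇒ total 33.
Compare {#1, #2}: total 36.
Compare {#1, #3}: total 49.

33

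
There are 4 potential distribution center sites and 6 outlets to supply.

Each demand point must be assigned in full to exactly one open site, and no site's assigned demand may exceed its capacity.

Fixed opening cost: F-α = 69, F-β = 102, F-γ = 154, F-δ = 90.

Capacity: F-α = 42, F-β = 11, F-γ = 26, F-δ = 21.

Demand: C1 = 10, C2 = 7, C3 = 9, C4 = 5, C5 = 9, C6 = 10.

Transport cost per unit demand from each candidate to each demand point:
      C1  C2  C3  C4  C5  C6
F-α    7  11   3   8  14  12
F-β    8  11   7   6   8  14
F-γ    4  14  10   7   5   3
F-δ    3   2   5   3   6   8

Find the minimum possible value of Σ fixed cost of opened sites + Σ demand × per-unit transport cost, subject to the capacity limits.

459

Open {F-α, F-δ}; cheapest assignment that respects the capacities:
  F-α (cap 42, load 29): C1, C3, C6 — cost 10×7 + 9×3 + 10×12 = 217
  F-δ (cap 21, load 21): C2, C4, C5 — cost 7×2 + 5×3 + 9×6 = 83
  Shipping 300, fixed 159 → total 459.
  Any other capacity-feasible assignment to {F-α, F-δ} ships for at least 300.
Compare {F-α, F-γ, F-δ}: its best feasible assignment gives total 493.
Compare {F-α, F-γ}: its best feasible assignment gives total 507.
Every other set of open sites that can feasibly serve all demand totals ≥ 493 even under its best assignment. Minimum: 459.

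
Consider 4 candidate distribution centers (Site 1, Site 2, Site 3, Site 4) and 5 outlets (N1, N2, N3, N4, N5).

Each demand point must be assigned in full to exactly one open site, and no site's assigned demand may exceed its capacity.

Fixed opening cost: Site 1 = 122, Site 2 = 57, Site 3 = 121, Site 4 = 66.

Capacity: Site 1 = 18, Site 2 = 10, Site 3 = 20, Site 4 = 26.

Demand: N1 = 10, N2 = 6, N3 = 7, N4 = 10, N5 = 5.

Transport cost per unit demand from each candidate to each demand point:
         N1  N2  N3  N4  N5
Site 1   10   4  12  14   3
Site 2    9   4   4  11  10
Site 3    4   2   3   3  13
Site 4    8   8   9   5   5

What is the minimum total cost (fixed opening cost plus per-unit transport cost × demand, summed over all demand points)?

Open {Site 3, Site 4}; cheapest assignment that respects the capacities:
  Site 3 (cap 20, load 17): N1, N3 — cost 10×4 + 7×3 = 61
  Site 4 (cap 26, load 21): N2, N4, N5 — cost 6×8 + 10×5 + 5×5 = 123
  Shipping 184, fixed 187 → total 371.
  Any other capacity-feasible assignment to {Site 3, Site 4} ships for at least 184.
Compare {Site 2, Site 3, Site 4}: its best feasible assignment gives total 399.
Compare {Site 1, Site 3}: its best feasible assignment gives total 436.
Every other set of open sites that can feasibly serve all demand totals ≥ 399 even under its best assignment. Minimum: 371.

371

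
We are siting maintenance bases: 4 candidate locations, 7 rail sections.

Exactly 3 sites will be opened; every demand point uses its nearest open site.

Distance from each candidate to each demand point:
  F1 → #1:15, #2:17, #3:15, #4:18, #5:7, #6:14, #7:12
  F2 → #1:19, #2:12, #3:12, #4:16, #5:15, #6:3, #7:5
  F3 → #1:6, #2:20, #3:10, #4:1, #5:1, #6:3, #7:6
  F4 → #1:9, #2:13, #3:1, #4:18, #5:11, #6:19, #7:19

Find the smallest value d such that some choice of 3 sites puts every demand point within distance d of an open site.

12

Open {F1, F2, F3}.
  Farthest demand point is #2 at distance 12 (to F2); all others are ≤ 12.
With {F2, F3, F4} the worst case is 12.
With {F1, F3, F4} the worst case is 13.
No size-3 selection achieves below 12.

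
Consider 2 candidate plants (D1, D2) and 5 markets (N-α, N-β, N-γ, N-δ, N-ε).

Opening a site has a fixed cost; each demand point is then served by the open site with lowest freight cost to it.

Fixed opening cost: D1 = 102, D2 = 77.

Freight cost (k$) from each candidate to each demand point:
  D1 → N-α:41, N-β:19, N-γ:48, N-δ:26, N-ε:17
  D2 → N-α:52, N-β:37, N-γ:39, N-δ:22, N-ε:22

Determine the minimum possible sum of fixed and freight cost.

249

Open {D2}: assign each demand point to its cheapest open site.
  N-α→D2 52, N-β→D2 37, N-γ→D2 39, N-δ→D2 22, N-ε→D2 22
  freight cost 172, fixed 77 → total 249.
Compare {D1}: freight cost 151 + fixed 102 = 253.
Compare {D1, D2}: freight cost 138 + fixed 179 = 317.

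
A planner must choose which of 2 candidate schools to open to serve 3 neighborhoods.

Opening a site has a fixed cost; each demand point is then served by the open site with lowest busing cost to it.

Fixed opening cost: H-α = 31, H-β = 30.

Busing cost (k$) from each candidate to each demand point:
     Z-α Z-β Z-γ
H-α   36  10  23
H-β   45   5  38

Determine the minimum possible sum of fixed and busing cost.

100

Open {H-α}: assign each demand point to its cheapest open site.
  Z-α→H-α 36, Z-β→H-α 10, Z-γ→H-α 23
  busing cost 69, fixed 31 → total 100.
Compare {H-β}: busing cost 88 + fixed 30 = 118.
Compare {H-α, H-β}: busing cost 64 + fixed 61 = 125.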